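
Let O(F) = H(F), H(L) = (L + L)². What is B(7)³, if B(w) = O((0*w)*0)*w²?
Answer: 0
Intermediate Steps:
H(L) = 4*L² (H(L) = (2*L)² = 4*L²)
O(F) = 4*F²
B(w) = 0 (B(w) = (4*((0*w)*0)²)*w² = (4*(0*0)²)*w² = (4*0²)*w² = (4*0)*w² = 0*w² = 0)
B(7)³ = 0³ = 0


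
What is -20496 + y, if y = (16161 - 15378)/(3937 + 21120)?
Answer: -513567489/25057 ≈ -20496.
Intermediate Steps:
y = 783/25057 ≈ 0.031249
-20496 + y = -20496 + 783/25057 = -513567489/25057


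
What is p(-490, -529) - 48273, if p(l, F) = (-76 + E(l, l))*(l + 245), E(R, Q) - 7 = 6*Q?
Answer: 688932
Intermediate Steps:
E(R, Q) = 7 + 6*Q
p(l, F) = (-69 + 6*l)*(245 + l) (p(l, F) = (-76 + (7 + 6*l))*(l + 245) = (-69 + 6*l)*(245 + l))
p(-490, -529) - 48273 = (-16905 + 6*(-490)**2 + 1401*(-490)) - 48273 = (-16905 + 6*240100 - 686490) - 48273 = (-16905 + 1440600 - 686490) - 48273 = 737205 - 48273 = 688932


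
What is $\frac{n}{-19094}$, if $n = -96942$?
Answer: $\frac{48471}{9547} \approx 5.0771$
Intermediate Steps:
$\frac{n}{-19094} = - \frac{96942}{-19094} = \left(-96942\right) \left(- \frac{1}{19094}\right) = \frac{48471}{9547}$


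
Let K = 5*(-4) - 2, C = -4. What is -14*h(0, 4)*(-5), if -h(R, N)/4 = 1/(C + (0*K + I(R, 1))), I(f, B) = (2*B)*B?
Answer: 140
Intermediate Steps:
I(f, B) = 2*B**2
K = -22 (K = -20 - 2 = -22)
h(R, N) = 2 (h(R, N) = -4/(-4 + (0*(-22) + 2*1**2)) = -4/(-4 + (0 + 2*1)) = -4/(-4 + (0 + 2)) = -4/(-4 + 2) = -4/(-2) = -4*(-1/2) = 2)
-14*h(0, 4)*(-5) = -14*2*(-5) = -28*(-5) = 140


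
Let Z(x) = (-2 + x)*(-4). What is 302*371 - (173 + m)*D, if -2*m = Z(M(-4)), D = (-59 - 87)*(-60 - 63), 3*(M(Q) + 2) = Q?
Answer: -2803140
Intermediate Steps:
M(Q) = -2 + Q/3
D = 17958 (D = -146*(-123) = 17958)
Z(x) = 8 - 4*x
m = -32/3 (m = -(8 - 4*(-2 + (1/3)*(-4)))/2 = -(8 - 4*(-2 - 4/3))/2 = -(8 - 4*(-10/3))/2 = -(8 + 40/3)/2 = -1/2*64/3 = -32/3 ≈ -10.667)
302*371 - (173 + m)*D = 302*371 - (173 - 32/3)*17958 = 112042 - 487*17958/3 = 112042 - 1*2915182 = 112042 - 2915182 = -2803140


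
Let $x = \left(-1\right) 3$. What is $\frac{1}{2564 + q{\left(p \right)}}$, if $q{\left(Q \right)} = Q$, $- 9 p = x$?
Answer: $\frac{3}{7693} \approx 0.00038996$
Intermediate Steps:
$x = -3$
$p = \frac{1}{3}$ ($p = \left(- \frac{1}{9}\right) \left(-3\right) = \frac{1}{3} \approx 0.33333$)
$\frac{1}{2564 + q{\left(p \right)}} = \frac{1}{2564 + \frac{1}{3}} = \frac{1}{\frac{7693}{3}} = \frac{3}{7693}$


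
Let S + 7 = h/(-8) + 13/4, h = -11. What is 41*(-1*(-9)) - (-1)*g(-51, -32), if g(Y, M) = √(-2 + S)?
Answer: 369 + I*√70/4 ≈ 369.0 + 2.0917*I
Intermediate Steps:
S = -19/8 (S = -7 + (-11/(-8) + 13/4) = -7 + (-11*(-⅛) + 13*(¼)) = -7 + (11/8 + 13/4) = -7 + 37/8 = -19/8 ≈ -2.3750)
g(Y, M) = I*√70/4 (g(Y, M) = √(-2 - 19/8) = √(-35/8) = I*√70/4)
41*(-1*(-9)) - (-1)*g(-51, -32) = 41*(-1*(-9)) - (-1)*I*√70/4 = 41*9 - (-1)*I*√70/4 = 369 + I*√70/4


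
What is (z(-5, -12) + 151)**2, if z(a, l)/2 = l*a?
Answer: 73441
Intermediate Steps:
z(a, l) = 2*a*l (z(a, l) = 2*(l*a) = 2*(a*l) = 2*a*l)
(z(-5, -12) + 151)**2 = (2*(-5)*(-12) + 151)**2 = (120 + 151)**2 = 271**2 = 73441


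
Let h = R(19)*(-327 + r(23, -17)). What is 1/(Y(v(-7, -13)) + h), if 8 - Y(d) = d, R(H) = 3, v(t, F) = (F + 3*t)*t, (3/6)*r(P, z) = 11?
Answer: -1/1145 ≈ -0.00087336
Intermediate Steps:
r(P, z) = 22 (r(P, z) = 2*11 = 22)
v(t, F) = t*(F + 3*t)
h = -915 (h = 3*(-327 + 22) = 3*(-305) = -915)
Y(d) = 8 - d
1/(Y(v(-7, -13)) + h) = 1/((8 - (-7)*(-13 + 3*(-7))) - 915) = 1/((8 - (-7)*(-13 - 21)) - 915) = 1/((8 - (-7)*(-34)) - 915) = 1/((8 - 1*238) - 915) = 1/((8 - 238) - 915) = 1/(-230 - 915) = 1/(-1145) = -1/1145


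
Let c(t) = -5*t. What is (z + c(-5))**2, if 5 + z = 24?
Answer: 1936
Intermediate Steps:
z = 19 (z = -5 + 24 = 19)
(z + c(-5))**2 = (19 - 5*(-5))**2 = (19 + 25)**2 = 44**2 = 1936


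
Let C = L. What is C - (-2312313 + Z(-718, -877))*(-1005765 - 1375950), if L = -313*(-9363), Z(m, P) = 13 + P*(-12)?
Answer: -5482171495221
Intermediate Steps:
Z(m, P) = 13 - 12*P
L = 2930619
C = 2930619
C - (-2312313 + Z(-718, -877))*(-1005765 - 1375950) = 2930619 - (-2312313 + (13 - 12*(-877)))*(-1005765 - 1375950) = 2930619 - (-2312313 + (13 + 10524))*(-2381715) = 2930619 - (-2312313 + 10537)*(-2381715) = 2930619 - (-2301776)*(-2381715) = 2930619 - 1*5482174425840 = 2930619 - 5482174425840 = -5482171495221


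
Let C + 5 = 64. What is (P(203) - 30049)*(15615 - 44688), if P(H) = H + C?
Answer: 865997451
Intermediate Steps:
C = 59 (C = -5 + 64 = 59)
P(H) = 59 + H (P(H) = H + 59 = 59 + H)
(P(203) - 30049)*(15615 - 44688) = ((59 + 203) - 30049)*(15615 - 44688) = (262 - 30049)*(-29073) = -29787*(-29073) = 865997451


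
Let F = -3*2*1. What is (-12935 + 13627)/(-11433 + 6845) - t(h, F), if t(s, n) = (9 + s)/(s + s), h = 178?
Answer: -276077/408332 ≈ -0.67611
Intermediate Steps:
F = -6 (F = -6*1 = -6)
t(s, n) = (9 + s)/(2*s) (t(s, n) = (9 + s)/((2*s)) = (9 + s)*(1/(2*s)) = (9 + s)/(2*s))
(-12935 + 13627)/(-11433 + 6845) - t(h, F) = (-12935 + 13627)/(-11433 + 6845) - (9 + 178)/(2*178) = 692/(-4588) - 187/(2*178) = 692*(-1/4588) - 1*187/356 = -173/1147 - 187/356 = -276077/408332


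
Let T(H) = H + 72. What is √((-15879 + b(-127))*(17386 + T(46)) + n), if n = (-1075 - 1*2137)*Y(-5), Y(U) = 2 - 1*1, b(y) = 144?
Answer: 2*I*√68857163 ≈ 16596.0*I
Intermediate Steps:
T(H) = 72 + H
Y(U) = 1 (Y(U) = 2 - 1 = 1)
n = -3212 (n = (-1075 - 1*2137)*1 = (-1075 - 2137)*1 = -3212*1 = -3212)
√((-15879 + b(-127))*(17386 + T(46)) + n) = √((-15879 + 144)*(17386 + (72 + 46)) - 3212) = √(-15735*(17386 + 118) - 3212) = √(-15735*17504 - 3212) = √(-275425440 - 3212) = √(-275428652) = 2*I*√68857163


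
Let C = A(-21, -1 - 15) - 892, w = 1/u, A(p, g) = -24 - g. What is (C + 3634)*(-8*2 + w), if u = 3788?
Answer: -82849769/1894 ≈ -43743.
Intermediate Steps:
w = 1/3788 ≈ 0.00026399
C = -900 (C = (-24 - (-1 - 15)) - 892 = (-24 - 1*(-16)) - 892 = (-24 + 16) - 892 = -8 - 892 = -900)
(C + 3634)*(-8*2 + w) = (-900 + 3634)*(-8*2 + 1/3788) = 2734*(-16 + 1/3788) = 2734*(-60607/3788) = -82849769/1894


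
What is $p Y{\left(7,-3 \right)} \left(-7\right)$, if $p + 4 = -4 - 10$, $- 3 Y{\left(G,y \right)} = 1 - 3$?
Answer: $84$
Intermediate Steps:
$Y{\left(G,y \right)} = \frac{2}{3}$ ($Y{\left(G,y \right)} = - \frac{1 - 3}{3} = \left(- \frac{1}{3}\right) \left(-2\right) = \frac{2}{3}$)
$p = -18$ ($p = -4 - 14 = -18$)
$p Y{\left(7,-3 \right)} \left(-7\right) = \left(-18\right) \frac{2}{3} \left(-7\right) = \left(-12\right) \left(-7\right) = 84$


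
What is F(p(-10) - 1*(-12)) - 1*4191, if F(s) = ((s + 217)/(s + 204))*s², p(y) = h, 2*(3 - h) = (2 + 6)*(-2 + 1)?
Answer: -849397/223 ≈ -3809.0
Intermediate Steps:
h = 7 (h = 3 - (2 + 6)*(-2 + 1)/2 = 3 - 4*(-1) = 3 - ½*(-8) = 3 + 4 = 7)
p(y) = 7
F(s) = s²*(217 + s)/(204 + s) (F(s) = ((217 + s)/(204 + s))*s² = s²*(217 + s)/(204 + s))
F(p(-10) - 1*(-12)) - 1*4191 = (7 - 1*(-12))²*(217 + (7 - 1*(-12)))/(204 + (7 - 1*(-12))) - 1*4191 = (7 + 12)²*(217 + (7 + 12))/(204 + (7 + 12)) - 4191 = 19²*(217 + 19)/(204 + 19) - 4191 = 361*236/223 - 4191 = 361*(1/223)*236 - 4191 = 85196/223 - 4191 = -849397/223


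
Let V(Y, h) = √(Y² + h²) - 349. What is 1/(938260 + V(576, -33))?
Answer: 24049/22555813104 - √36985/293225570352 ≈ 1.0655e-6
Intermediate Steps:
V(Y, h) = -349 + √(Y² + h²)
1/(938260 + V(576, -33)) = 1/(938260 + (-349 + √(576² + (-33)²))) = 1/(938260 + (-349 + √(331776 + 1089))) = 1/(938260 + (-349 + √332865)) = 1/(938260 + (-349 + 3*√36985)) = 1/(937911 + 3*√36985)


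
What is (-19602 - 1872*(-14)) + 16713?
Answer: 23319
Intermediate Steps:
(-19602 - 1872*(-14)) + 16713 = (-19602 + 26208) + 16713 = 6606 + 16713 = 23319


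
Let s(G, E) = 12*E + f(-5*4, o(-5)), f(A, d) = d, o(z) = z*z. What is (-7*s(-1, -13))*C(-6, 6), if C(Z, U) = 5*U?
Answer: 27510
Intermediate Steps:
o(z) = z²
s(G, E) = 25 + 12*E (s(G, E) = 12*E + (-5)² = 12*E + 25 = 25 + 12*E)
(-7*s(-1, -13))*C(-6, 6) = (-7*(25 + 12*(-13)))*(5*6) = -7*(25 - 156)*30 = -7*(-131)*30 = 917*30 = 27510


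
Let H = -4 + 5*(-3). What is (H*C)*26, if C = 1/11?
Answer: -494/11 ≈ -44.909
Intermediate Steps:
H = -19 (H = -4 - 15 = -19)
C = 1/11 ≈ 0.090909
(H*C)*26 = -19*1/11*26 = -19/11*26 = -494/11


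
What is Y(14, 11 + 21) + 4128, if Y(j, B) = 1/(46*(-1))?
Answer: 189887/46 ≈ 4128.0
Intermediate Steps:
Y(j, B) = -1/46 (Y(j, B) = 1/(-46) = -1/46)
Y(14, 11 + 21) + 4128 = -1/46 + 4128 = 189887/46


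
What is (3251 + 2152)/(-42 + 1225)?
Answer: 5403/1183 ≈ 4.5672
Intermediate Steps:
(3251 + 2152)/(-42 + 1225) = 5403/1183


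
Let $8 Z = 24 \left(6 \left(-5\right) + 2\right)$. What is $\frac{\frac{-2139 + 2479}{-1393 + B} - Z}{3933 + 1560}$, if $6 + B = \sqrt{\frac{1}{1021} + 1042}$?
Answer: $\frac{83641185766}{5485415095317} - \frac{170 \sqrt{1086224543}}{5485415095317} \approx 0.015247$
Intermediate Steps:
$B = -6 + \frac{\sqrt{1086224543}}{1021}$ ($B = -6 + \sqrt{\frac{1}{1021} + 1042} = -6 + \sqrt{\frac{1063883}{1021}} = -6 + \frac{\sqrt{1086224543}}{1021} \approx 26.28$)
$Z = -84$ ($Z = \frac{24 \left(6 \left(-5\right) + 2\right)}{8} = \frac{24 \left(-30 + 2\right)}{8} = \frac{24 \left(-28\right)}{8} = \frac{1}{8} \left(-672\right) = -84$)
$\frac{\frac{-2139 + 2479}{-1393 + B} - Z}{3933 + 1560} = \frac{\frac{-2139 + 2479}{-1393 - \left(6 - \frac{\sqrt{1086224543}}{1021}\right)} - -84}{3933 + 1560} = \frac{\frac{340}{-1399 + \frac{\sqrt{1086224543}}{1021}} + 84}{5493} = \left(84 + \frac{340}{-1399 + \frac{\sqrt{1086224543}}{1021}}\right) \frac{1}{5493} = \frac{28}{1831} + \frac{340}{5493 \left(-1399 + \frac{\sqrt{1086224543}}{1021}\right)}$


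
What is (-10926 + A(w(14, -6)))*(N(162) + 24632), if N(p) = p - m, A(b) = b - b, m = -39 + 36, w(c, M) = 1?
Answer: -270932022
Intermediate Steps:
m = -3
A(b) = 0
N(p) = 3 + p (N(p) = p - 1*(-3) = p + 3 = 3 + p)
(-10926 + A(w(14, -6)))*(N(162) + 24632) = (-10926 + 0)*((3 + 162) + 24632) = -10926*(165 + 24632) = -10926*24797 = -270932022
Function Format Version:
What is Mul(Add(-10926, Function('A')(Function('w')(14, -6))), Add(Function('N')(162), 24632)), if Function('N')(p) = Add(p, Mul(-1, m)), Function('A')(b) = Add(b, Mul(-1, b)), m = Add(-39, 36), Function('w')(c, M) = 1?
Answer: -270932022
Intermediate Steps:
m = -3
Function('A')(b) = 0
Function('N')(p) = Add(3, p) (Function('N')(p) = Add(p, Mul(-1, -3)) = Add(p, 3) = Add(3, p))
Mul(Add(-10926, Function('A')(Function('w')(14, -6))), Add(Function('N')(162), 24632)) = Mul(Add(-10926, 0), Add(Add(3, 162), 24632)) = Mul(-10926, Add(165, 24632)) = Mul(-10926, 24797) = -270932022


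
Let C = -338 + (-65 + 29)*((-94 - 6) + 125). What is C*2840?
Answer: -3515920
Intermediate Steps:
C = -1238 (C = -338 - 36*(-100 + 125) = -338 - 36*25 = -338 - 900 = -1238)
C*2840 = -1238*2840 = -3515920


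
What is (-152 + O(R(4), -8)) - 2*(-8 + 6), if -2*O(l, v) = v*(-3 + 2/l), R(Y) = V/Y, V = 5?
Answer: -768/5 ≈ -153.60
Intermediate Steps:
R(Y) = 5/Y
O(l, v) = -v*(-3 + 2/l)/2
(-152 + O(R(4), -8)) - 2*(-8 + 6) = (-152 + ((3/2)*(-8) - 1*(-8)/5/4)) - 2*(-8 + 6) = (-152 + (-12 - 1*(-8)/5*(¼))) - 2*(-2) = (-152 + (-12 - 1*(-8)/5/4)) + 4 = (-152 + (-12 - 1*(-8)*⅘)) + 4 = (-152 + (-12 + 32/5)) + 4 = (-152 - 28/5) + 4 = -788/5 + 4 = -768/5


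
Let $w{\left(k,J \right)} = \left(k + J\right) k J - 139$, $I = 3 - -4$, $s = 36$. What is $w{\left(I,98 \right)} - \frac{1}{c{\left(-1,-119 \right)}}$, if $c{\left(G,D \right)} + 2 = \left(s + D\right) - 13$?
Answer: $\frac{7045319}{98} \approx 71891.0$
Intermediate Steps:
$c{\left(G,D \right)} = 21 + D$ ($c{\left(G,D \right)} = -2 + \left(\left(36 + D\right) - 13\right) = -2 + \left(23 + D\right) = 21 + D$)
$I = 7$ ($I = 3 + 4 = 7$)
$w{\left(k,J \right)} = -139 + J k \left(J + k\right)$ ($w{\left(k,J \right)} = \left(J + k\right) k J - 139 = k \left(J + k\right) J - 139 = J k \left(J + k\right) - 139 = -139 + J k \left(J + k\right)$)
$w{\left(I,98 \right)} - \frac{1}{c{\left(-1,-119 \right)}} = \left(-139 + 98 \cdot 7^{2} + 7 \cdot 98^{2}\right) - \frac{1}{21 - 119} = \left(-139 + 98 \cdot 49 + 7 \cdot 9604\right) - \frac{1}{-98} = \left(-139 + 4802 + 67228\right) - - \frac{1}{98} = 71891 + \frac{1}{98} = \frac{7045319}{98}$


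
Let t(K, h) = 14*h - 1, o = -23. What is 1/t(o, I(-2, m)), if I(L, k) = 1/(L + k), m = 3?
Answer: 1/13 ≈ 0.076923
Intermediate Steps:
t(K, h) = -1 + 14*h
1/t(o, I(-2, m)) = 1/(-1 + 14/(-2 + 3)) = 1/(-1 + 14/1) = 1/(-1 + 14*1) = 1/(-1 + 14) = 1/13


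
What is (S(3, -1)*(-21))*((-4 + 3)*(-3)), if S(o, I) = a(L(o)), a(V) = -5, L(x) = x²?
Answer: 315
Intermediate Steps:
S(o, I) = -5
(S(3, -1)*(-21))*((-4 + 3)*(-3)) = (-5*(-21))*((-4 + 3)*(-3)) = 105*(-1*(-3)) = 105*3 = 315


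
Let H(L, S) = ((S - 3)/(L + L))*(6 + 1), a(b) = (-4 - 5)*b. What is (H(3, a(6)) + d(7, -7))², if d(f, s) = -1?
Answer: 18225/4 ≈ 4556.3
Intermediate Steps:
a(b) = -9*b
H(L, S) = 7*(-3 + S)/(2*L) (H(L, S) = ((-3 + S)/((2*L)))*7 = ((-3 + S)*(1/(2*L)))*7 = ((-3 + S)/(2*L))*7 = 7*(-3 + S)/(2*L))
(H(3, a(6)) + d(7, -7))² = ((7/2)*(-3 - 9*6)/3 - 1)² = ((7/2)*(⅓)*(-3 - 54) - 1)² = ((7/2)*(⅓)*(-57) - 1)² = (-133/2 - 1)² = (-135/2)² = 18225/4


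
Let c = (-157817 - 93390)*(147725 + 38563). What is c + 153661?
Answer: -46796695955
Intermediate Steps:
c = -46796849616 (c = -251207*186288 = -46796849616)
c + 153661 = -46796849616 + 153661 = -46796695955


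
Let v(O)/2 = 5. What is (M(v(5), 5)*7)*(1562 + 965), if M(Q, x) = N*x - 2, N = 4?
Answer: 318402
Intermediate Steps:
v(O) = 10 (v(O) = 2*5 = 10)
M(Q, x) = -2 + 4*x (M(Q, x) = 4*x - 2 = -2 + 4*x)
(M(v(5), 5)*7)*(1562 + 965) = ((-2 + 4*5)*7)*(1562 + 965) = ((-2 + 20)*7)*2527 = (18*7)*2527 = 126*2527 = 318402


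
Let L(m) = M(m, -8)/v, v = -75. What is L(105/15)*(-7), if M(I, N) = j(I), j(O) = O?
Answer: 49/75 ≈ 0.65333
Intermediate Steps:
M(I, N) = I
L(m) = -m/75 (L(m) = m/(-75) = m*(-1/75) = -m/75)
L(105/15)*(-7) = -7/(5*15)*(-7) = -1/75*7*(-7) = -7/75*(-7) = 49/75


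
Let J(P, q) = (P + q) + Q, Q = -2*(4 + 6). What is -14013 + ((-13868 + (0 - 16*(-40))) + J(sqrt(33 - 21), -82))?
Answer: -27343 + 2*sqrt(3) ≈ -27340.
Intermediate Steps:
Q = -20 (Q = -2*10 = -20)
J(P, q) = -20 + P + q (J(P, q) = (P + q) - 20 = -20 + P + q)
-14013 + ((-13868 + (0 - 16*(-40))) + J(sqrt(33 - 21), -82)) = -14013 + ((-13868 + (0 - 16*(-40))) + (-20 + sqrt(33 - 21) - 82)) = -14013 + ((-13868 + (0 + 640)) + (-20 + sqrt(12) - 82)) = -14013 + ((-13868 + 640) + (-20 + 2*sqrt(3) - 82)) = -14013 + (-13228 + (-102 + 2*sqrt(3))) = -14013 + (-13330 + 2*sqrt(3)) = -27343 + 2*sqrt(3)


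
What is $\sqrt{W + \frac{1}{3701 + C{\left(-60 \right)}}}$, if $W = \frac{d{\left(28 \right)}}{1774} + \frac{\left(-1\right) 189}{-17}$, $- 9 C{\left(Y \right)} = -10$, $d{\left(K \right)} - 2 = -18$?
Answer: $\frac{2 \sqrt{701035462357934561}}{502417201} \approx 3.333$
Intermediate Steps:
$d{\left(K \right)} = -16$ ($d{\left(K \right)} = 2 - 18 = -16$)
$C{\left(Y \right)} = \frac{10}{9}$ ($C{\left(Y \right)} = \left(- \frac{1}{9}\right) \left(-10\right) = \frac{10}{9}$)
$W = \frac{167507}{15079}$ ($W = - \frac{16}{1774} + \frac{\left(-1\right) 189}{-17} = \left(-16\right) \frac{1}{1774} - - \frac{189}{17} = - \frac{8}{887} + \frac{189}{17} = \frac{167507}{15079} \approx 11.109$)
$\sqrt{W + \frac{1}{3701 + C{\left(-60 \right)}}} = \sqrt{\frac{167507}{15079} + \frac{1}{3701 + \frac{10}{9}}} = \sqrt{\frac{167507}{15079} + \frac{1}{\frac{33319}{9}}} = \sqrt{\frac{167507}{15079} + \frac{9}{33319}} = \sqrt{\frac{5581301444}{502417201}} = \frac{2 \sqrt{701035462357934561}}{502417201}$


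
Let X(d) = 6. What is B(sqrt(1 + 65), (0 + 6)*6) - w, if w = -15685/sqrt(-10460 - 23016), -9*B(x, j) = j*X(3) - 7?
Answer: -209/9 - 15685*I*sqrt(8369)/16738 ≈ -23.222 - 85.727*I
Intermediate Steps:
B(x, j) = 7/9 - 2*j/3 (B(x, j) = -(j*6 - 7)/9 = -(6*j - 7)/9 = -(-7 + 6*j)/9 = 7/9 - 2*j/3)
w = 15685*I*sqrt(8369)/16738 (w = -15685*(-I*sqrt(8369)/16738) = -(-15685)*I*sqrt(8369)/16738 = 15685*I*sqrt(8369)/16738 ≈ 85.727*I)
B(sqrt(1 + 65), (0 + 6)*6) - w = (7/9 - 2*(0 + 6)*6/3) - 15685*I*sqrt(8369)/16738 = (7/9 - 4*6) - 15685*I*sqrt(8369)/16738 = (7/9 - 2/3*36) - 15685*I*sqrt(8369)/16738 = (7/9 - 24) - 15685*I*sqrt(8369)/16738 = -209/9 - 15685*I*sqrt(8369)/16738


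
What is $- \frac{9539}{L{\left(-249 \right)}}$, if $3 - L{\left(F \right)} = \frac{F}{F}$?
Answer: $- \frac{9539}{2} \approx -4769.5$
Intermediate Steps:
$L{\left(F \right)} = 2$ ($L{\left(F \right)} = 3 - \frac{F}{F} = 3 - 1 = 2$)
$- \frac{9539}{L{\left(-249 \right)}} = - \frac{9539}{2}$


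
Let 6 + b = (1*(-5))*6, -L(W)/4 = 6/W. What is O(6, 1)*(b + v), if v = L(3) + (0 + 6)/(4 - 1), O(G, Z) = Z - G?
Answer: 210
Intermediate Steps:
L(W) = -24/W
b = -36 (b = -6 + (1*(-5))*6 = -6 - 5*6 = -6 - 30 = -36)
v = -6 (v = -24/3 + (0 + 6)/(4 - 1) = -24*⅓ + 6/3 = -8 + 6*(⅓) = -8 + 2 = -6)
O(6, 1)*(b + v) = (1 - 1*6)*(-36 - 6) = (1 - 6)*(-42) = -5*(-42) = 210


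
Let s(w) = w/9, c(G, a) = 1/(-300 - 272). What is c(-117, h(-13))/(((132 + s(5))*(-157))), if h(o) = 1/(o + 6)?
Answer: 9/107136172 ≈ 8.4005e-8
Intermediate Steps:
h(o) = 1/(6 + o)
c(G, a) = -1/572 (c(G, a) = 1/(-572) = -1/572)
s(w) = w/9 (s(w) = w*(⅑) = w/9)
c(-117, h(-13))/(((132 + s(5))*(-157))) = -(-1/(157*(132 + (⅑)*5)))/572 = -(-1/(157*(132 + 5/9)))/572 = -1/(572*((1193/9)*(-157))) = -1/(572*(-187301/9)) = -1/572*(-9/187301) = 9/107136172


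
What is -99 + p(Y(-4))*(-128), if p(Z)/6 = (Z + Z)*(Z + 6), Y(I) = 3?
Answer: -41571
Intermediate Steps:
p(Z) = 12*Z*(6 + Z) (p(Z) = 6*((Z + Z)*(Z + 6)) = 6*((2*Z)*(6 + Z)) = 6*(2*Z*(6 + Z)) = 12*Z*(6 + Z))
-99 + p(Y(-4))*(-128) = -99 + (12*3*(6 + 3))*(-128) = -99 + (12*3*9)*(-128) = -99 + 324*(-128) = -99 - 41472 = -41571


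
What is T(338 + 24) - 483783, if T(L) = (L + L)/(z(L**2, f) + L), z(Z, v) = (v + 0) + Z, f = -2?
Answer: -15892755152/32851 ≈ -4.8378e+5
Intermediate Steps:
z(Z, v) = Z + v (z(Z, v) = v + Z = Z + v)
T(L) = 2*L/(-2 + L + L**2) (T(L) = (L + L)/((L**2 - 2) + L) = (2*L)/((-2 + L**2) + L) = (2*L)/(-2 + L + L**2) = 2*L/(-2 + L + L**2))
T(338 + 24) - 483783 = 2*(338 + 24)/(-2 + (338 + 24) + (338 + 24)**2) - 483783 = 2*362/(-2 + 362 + 362**2) - 483783 = 2*362/(-2 + 362 + 131044) - 483783 = 2*362/131404 - 483783 = 2*362*(1/131404) - 483783 = 181/32851 - 483783 = -15892755152/32851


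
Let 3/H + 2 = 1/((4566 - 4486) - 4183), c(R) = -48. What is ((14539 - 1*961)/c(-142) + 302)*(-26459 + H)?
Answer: -16612841133/32828 ≈ -5.0606e+5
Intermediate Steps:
H = -12309/8207 (H = 3/(-2 + 1/((4566 - 4486) - 4183)) = 3/(-2 + 1/(80 - 4183)) = 3/(-2 + 1/(-4103)) = 3/(-2 - 1/4103) = 3/(-8207/4103) = 3*(-4103/8207) = -12309/8207 ≈ -1.4998)
((14539 - 1*961)/c(-142) + 302)*(-26459 + H) = ((14539 - 1*961)/(-48) + 302)*(-26459 - 12309/8207) = ((14539 - 961)*(-1/48) + 302)*(-217161322/8207) = (13578*(-1/48) + 302)*(-217161322/8207) = (-2263/8 + 302)*(-217161322/8207) = (153/8)*(-217161322/8207) = -16612841133/32828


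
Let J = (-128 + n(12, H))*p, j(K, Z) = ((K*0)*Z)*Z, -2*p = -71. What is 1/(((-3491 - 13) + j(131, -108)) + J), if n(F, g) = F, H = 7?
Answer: -1/7622 ≈ -0.00013120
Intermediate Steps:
p = 71/2 (p = -½*(-71) = 71/2 ≈ 35.500)
j(K, Z) = 0 (j(K, Z) = (0*Z)*Z = 0*Z = 0)
J = -4118 (J = (-128 + 12)*(71/2) = -116*71/2 = -4118)
1/(((-3491 - 13) + j(131, -108)) + J) = 1/(((-3491 - 13) + 0) - 4118) = 1/((-3504 + 0) - 4118) = 1/(-3504 - 4118) = 1/(-7622) = -1/7622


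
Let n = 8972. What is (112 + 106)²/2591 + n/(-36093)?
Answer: 1692037280/93516963 ≈ 18.093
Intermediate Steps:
(112 + 106)²/2591 + n/(-36093) = (112 + 106)²/2591 + 8972/(-36093) = 218²*(1/2591) + 8972*(-1/36093) = 47524*(1/2591) - 8972/36093 = 47524/2591 - 8972/36093 = 1692037280/93516963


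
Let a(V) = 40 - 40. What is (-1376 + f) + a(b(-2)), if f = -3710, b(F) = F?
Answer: -5086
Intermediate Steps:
a(V) = 0
(-1376 + f) + a(b(-2)) = (-1376 - 3710) + 0 = -5086 + 0 = -5086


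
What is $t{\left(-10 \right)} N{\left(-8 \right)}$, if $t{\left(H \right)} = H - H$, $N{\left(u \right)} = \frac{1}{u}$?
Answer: $0$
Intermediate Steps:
$t{\left(H \right)} = 0$
$t{\left(-10 \right)} N{\left(-8 \right)} = \frac{0}{-8} = 0 \left(- \frac{1}{8}\right) = 0$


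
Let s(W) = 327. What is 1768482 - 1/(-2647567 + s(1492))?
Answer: 4681596289681/2647240 ≈ 1.7685e+6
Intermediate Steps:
1768482 - 1/(-2647567 + s(1492)) = 1768482 - 1/(-2647567 + 327) = 1768482 - 1/(-2647240) = 1768482 - 1*(-1/2647240) = 1768482 + 1/2647240 = 4681596289681/2647240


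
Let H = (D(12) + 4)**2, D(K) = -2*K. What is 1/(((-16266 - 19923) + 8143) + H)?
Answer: -1/27646 ≈ -3.6172e-5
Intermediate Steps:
H = 400 (H = (-2*12 + 4)**2 = (-24 + 4)**2 = (-20)**2 = 400)
1/(((-16266 - 19923) + 8143) + H) = 1/(((-16266 - 19923) + 8143) + 400) = 1/((-36189 + 8143) + 400) = 1/(-28046 + 400) = 1/(-27646) = -1/27646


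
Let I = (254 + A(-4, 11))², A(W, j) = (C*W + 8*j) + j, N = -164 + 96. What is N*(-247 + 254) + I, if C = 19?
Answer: 76253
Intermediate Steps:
N = -68
A(W, j) = 9*j + 19*W (A(W, j) = (19*W + 8*j) + j = (8*j + 19*W) + j = 9*j + 19*W)
I = 76729 (I = (254 + (9*11 + 19*(-4)))² = (254 + (99 - 76))² = (254 + 23)² = 277² = 76729)
N*(-247 + 254) + I = -68*(-247 + 254) + 76729 = -68*7 + 76729 = -476 + 76729 = 76253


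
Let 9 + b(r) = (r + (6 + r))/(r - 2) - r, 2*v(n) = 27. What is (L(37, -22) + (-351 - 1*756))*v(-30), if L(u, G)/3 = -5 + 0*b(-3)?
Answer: -15147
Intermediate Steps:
v(n) = 27/2 (v(n) = (½)*27 = 27/2)
b(r) = -9 - r + (6 + 2*r)/(-2 + r) (b(r) = -9 + ((r + (6 + r))/(r - 2) - r) = -9 + ((6 + 2*r)/(-2 + r) - r) = -9 + (-r + (6 + 2*r)/(-2 + r)) = -9 - r + (6 + 2*r)/(-2 + r))
L(u, G) = -15 (L(u, G) = 3*(-5 + 0*((24 - 1*(-3)² - 5*(-3))/(-2 - 3))) = 3*(-5 + 0*((24 - 1*9 + 15)/(-5))) = 3*(-5 + 0*(-(24 - 9 + 15)/5)) = 3*(-5 + 0*(-⅕*30)) = 3*(-5 + 0*(-6)) = 3*(-5 + 0) = 3*(-5) = -15)
(L(37, -22) + (-351 - 1*756))*v(-30) = (-15 + (-351 - 1*756))*(27/2) = (-15 + (-351 - 756))*(27/2) = (-15 - 1107)*(27/2) = -1122*27/2 = -15147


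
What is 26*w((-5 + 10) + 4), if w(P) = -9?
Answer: -234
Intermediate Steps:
26*w((-5 + 10) + 4) = 26*(-9) = -234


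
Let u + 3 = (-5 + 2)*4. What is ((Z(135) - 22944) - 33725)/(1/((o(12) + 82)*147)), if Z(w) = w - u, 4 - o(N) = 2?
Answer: -697896612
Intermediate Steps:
u = -15 (u = -3 + (-5 + 2)*4 = -3 - 3*4 = -3 - 12 = -15)
o(N) = 2 (o(N) = 4 - 1*2 = 4 - 2 = 2)
Z(w) = 15 + w (Z(w) = w - 1*(-15) = w + 15 = 15 + w)
((Z(135) - 22944) - 33725)/(1/((o(12) + 82)*147)) = (((15 + 135) - 22944) - 33725)/(1/((2 + 82)*147)) = ((150 - 22944) - 33725)/(1/(84*147)) = (-22794 - 33725)/(1/12348) = -56519/1/12348 = -56519*12348 = -697896612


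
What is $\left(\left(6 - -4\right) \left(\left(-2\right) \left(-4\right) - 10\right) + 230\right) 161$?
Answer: $33810$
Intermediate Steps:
$\left(\left(6 - -4\right) \left(\left(-2\right) \left(-4\right) - 10\right) + 230\right) 161 = \left(\left(6 + 4\right) \left(8 - 10\right) + 230\right) 161 = \left(10 \left(-2\right) + 230\right) 161 = \left(-20 + 230\right) 161 = 210 \cdot 161 = 33810$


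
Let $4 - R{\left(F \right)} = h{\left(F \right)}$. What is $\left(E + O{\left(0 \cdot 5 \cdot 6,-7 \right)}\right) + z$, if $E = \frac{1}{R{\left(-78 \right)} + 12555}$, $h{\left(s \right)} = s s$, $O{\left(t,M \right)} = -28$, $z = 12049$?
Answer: $\frac{77835976}{6475} \approx 12021.0$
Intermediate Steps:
$h{\left(s \right)} = s^{2}$
$R{\left(F \right)} = 4 - F^{2}$
$E = \frac{1}{6475}$ ($E = \frac{1}{\left(4 - \left(-78\right)^{2}\right) + 12555} = \frac{1}{\left(4 - 6084\right) + 12555} = \frac{1}{-6080 + 12555} = \frac{1}{6475} \approx 0.00015444$)
$\left(E + O{\left(0 \cdot 5 \cdot 6,-7 \right)}\right) + z = \left(\frac{1}{6475} - 28\right) + 12049 = - \frac{181299}{6475} + 12049 = \frac{77835976}{6475}$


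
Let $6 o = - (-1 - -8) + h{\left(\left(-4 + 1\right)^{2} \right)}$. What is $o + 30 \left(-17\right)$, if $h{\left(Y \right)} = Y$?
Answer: $- \frac{1529}{3} \approx -509.67$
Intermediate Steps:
$o = \frac{1}{3}$ ($o = \frac{- (-1 - -8) + \left(-4 + 1\right)^{2}}{6} = \frac{- (-1 + 8) + \left(-3\right)^{2}}{6} = \frac{\left(-1\right) 7 + 9}{6} = \frac{-7 + 9}{6} = \frac{1}{6} \cdot 2 = \frac{1}{3} \approx 0.33333$)
$o + 30 \left(-17\right) = \frac{1}{3} + 30 \left(-17\right) = \frac{1}{3} - 510 = - \frac{1529}{3}$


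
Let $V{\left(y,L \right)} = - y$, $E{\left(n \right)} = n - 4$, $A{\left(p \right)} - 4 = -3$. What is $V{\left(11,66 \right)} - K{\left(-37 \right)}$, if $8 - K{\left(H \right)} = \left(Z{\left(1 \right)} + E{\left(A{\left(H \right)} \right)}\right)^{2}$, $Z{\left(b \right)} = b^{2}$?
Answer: $-15$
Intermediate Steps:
$A{\left(p \right)} = 1$ ($A{\left(p \right)} = 4 - 3 = 1$)
$E{\left(n \right)} = -4 + n$ ($E{\left(n \right)} = n - 4 = -4 + n$)
$K{\left(H \right)} = 4$ ($K{\left(H \right)} = 8 - \left(1^{2} + \left(-4 + 1\right)\right)^{2} = 8 - \left(1 - 3\right)^{2} = 8 - \left(-2\right)^{2} = 8 - 4 = 4$)
$V{\left(11,66 \right)} - K{\left(-37 \right)} = \left(-1\right) 11 - 4 = -11 - 4 = -15$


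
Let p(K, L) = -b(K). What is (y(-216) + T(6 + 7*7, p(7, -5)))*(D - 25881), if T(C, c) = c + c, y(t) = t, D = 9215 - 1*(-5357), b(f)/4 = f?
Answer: 3076048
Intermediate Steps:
b(f) = 4*f
p(K, L) = -4*K
D = 14572 (D = 9215 + 5357 = 14572)
T(C, c) = 2*c
(y(-216) + T(6 + 7*7, p(7, -5)))*(D - 25881) = (-216 + 2*(-4*7))*(14572 - 25881) = (-216 + 2*(-28))*(-11309) = (-216 - 56)*(-11309) = -272*(-11309) = 3076048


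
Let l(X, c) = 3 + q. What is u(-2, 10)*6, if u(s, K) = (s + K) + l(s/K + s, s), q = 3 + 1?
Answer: 90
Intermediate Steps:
q = 4
l(X, c) = 7 (l(X, c) = 3 + 4 = 7)
u(s, K) = 7 + K + s (u(s, K) = (s + K) + 7 = (K + s) + 7 = 7 + K + s)
u(-2, 10)*6 = (7 + 10 - 2)*6 = 15*6 = 90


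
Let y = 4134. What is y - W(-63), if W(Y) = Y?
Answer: 4197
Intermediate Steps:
y - W(-63) = 4134 - 1*(-63) = 4134 + 63 = 4197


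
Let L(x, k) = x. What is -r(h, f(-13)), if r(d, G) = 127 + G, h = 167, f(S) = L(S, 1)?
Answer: -114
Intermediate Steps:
f(S) = S
-r(h, f(-13)) = -(127 - 13) = -1*114 = -114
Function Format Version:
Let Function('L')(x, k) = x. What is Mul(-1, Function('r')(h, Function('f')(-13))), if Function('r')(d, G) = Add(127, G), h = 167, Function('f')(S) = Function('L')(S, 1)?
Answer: -114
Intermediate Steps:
Function('f')(S) = S
Mul(-1, Function('r')(h, Function('f')(-13))) = Mul(-1, Add(127, -13)) = Mul(-1, 114) = -114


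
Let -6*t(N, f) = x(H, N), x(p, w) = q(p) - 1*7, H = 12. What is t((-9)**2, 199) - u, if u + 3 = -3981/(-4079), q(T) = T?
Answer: 29141/24474 ≈ 1.1907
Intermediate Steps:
x(p, w) = -7 + p (x(p, w) = p - 1*7 = p - 7 = -7 + p)
t(N, f) = -5/6 (t(N, f) = -(-7 + 12)/6 = -1/6*5 = -5/6)
u = -8256/4079 (u = -3 - 3981/(-4079) = -3 - 3981*(-1/4079) = -3 + 3981/4079 = -8256/4079 ≈ -2.0240)
t((-9)**2, 199) - u = -5/6 - 1*(-8256/4079) = -5/6 + 8256/4079 = 29141/24474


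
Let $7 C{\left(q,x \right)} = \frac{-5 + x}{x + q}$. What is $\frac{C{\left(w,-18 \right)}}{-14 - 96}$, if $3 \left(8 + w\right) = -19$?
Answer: $- \frac{69}{74690} \approx -0.00092382$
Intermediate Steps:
$w = - \frac{43}{3}$ ($w = -8 + \frac{1}{3} \left(-19\right) = -8 - \frac{19}{3} = - \frac{43}{3} \approx -14.333$)
$C{\left(q,x \right)} = \frac{-5 + x}{7 \left(q + x\right)}$ ($C{\left(q,x \right)} = \frac{\left(-5 + x\right) \frac{1}{x + q}}{7} = \frac{\left(-5 + x\right) \frac{1}{q + x}}{7} = \frac{\frac{1}{q + x} \left(-5 + x\right)}{7} = \frac{-5 + x}{7 \left(q + x\right)}$)
$\frac{C{\left(w,-18 \right)}}{-14 - 96} = \frac{\frac{1}{7} \frac{1}{- \frac{43}{3} - 18} \left(-5 - 18\right)}{-14 - 96} = \frac{\frac{1}{7} \frac{1}{- \frac{97}{3}} \left(-23\right)}{-110} = - \frac{\frac{1}{7} \left(- \frac{3}{97}\right) \left(-23\right)}{110} = \left(- \frac{1}{110}\right) \frac{69}{679} = - \frac{69}{74690}$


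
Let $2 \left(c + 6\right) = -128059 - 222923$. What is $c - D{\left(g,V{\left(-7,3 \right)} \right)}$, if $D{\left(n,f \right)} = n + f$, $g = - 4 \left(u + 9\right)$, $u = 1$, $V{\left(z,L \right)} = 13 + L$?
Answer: $-175473$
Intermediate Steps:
$g = -40$ ($g = - 4 \left(1 + 9\right) = \left(-4\right) 10 = -40$)
$D{\left(n,f \right)} = f + n$
$c = -175497$ ($c = -6 + \frac{-128059 - 222923}{2} = -6 + \frac{1}{2} \left(-350982\right) = -6 - 175491 = -175497$)
$c - D{\left(g,V{\left(-7,3 \right)} \right)} = -175497 - \left(\left(13 + 3\right) - 40\right) = -175497 - \left(16 - 40\right) = -175497 - -24 = -175497 + 24 = -175473$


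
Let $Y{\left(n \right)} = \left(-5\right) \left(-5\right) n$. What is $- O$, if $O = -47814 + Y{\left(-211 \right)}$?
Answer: $53089$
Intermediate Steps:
$Y{\left(n \right)} = 25 n$
$O = -53089$ ($O = -47814 + 25 \left(-211\right) = -47814 - 5275 = -53089$)
$- O = \left(-1\right) \left(-53089\right) = 53089$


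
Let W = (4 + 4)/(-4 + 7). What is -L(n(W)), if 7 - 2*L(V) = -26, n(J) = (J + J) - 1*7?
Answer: -33/2 ≈ -16.500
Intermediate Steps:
W = 8/3 ≈ 2.6667
n(J) = -7 + 2*J (n(J) = 2*J - 7 = -7 + 2*J)
L(V) = 33/2 (L(V) = 7/2 - ½*(-26) = 7/2 + 13 = 33/2)
-L(n(W)) = -1*33/2 = -33/2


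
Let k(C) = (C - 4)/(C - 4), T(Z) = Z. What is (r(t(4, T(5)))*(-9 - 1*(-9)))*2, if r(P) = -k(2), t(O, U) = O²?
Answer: 0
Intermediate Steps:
k(C) = 1 (k(C) = (-4 + C)/(-4 + C) = 1)
r(P) = -1 (r(P) = -1*1 = -1)
(r(t(4, T(5)))*(-9 - 1*(-9)))*2 = -(-9 - 1*(-9))*2 = -(-9 + 9)*2 = -1*0*2 = 0*2 = 0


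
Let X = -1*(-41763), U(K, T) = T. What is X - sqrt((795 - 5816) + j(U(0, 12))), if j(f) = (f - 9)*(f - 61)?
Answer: 41763 - 4*I*sqrt(323) ≈ 41763.0 - 71.889*I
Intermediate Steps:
j(f) = (-61 + f)*(-9 + f) (j(f) = (-9 + f)*(-61 + f) = (-61 + f)*(-9 + f))
X = 41763
X - sqrt((795 - 5816) + j(U(0, 12))) = 41763 - sqrt((795 - 5816) + (549 + 12**2 - 70*12)) = 41763 - sqrt(-5021 + (549 + 144 - 840)) = 41763 - sqrt(-5021 - 147) = 41763 - sqrt(-5168) = 41763 - 4*I*sqrt(323)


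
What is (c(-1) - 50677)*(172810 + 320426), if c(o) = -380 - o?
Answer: -25182657216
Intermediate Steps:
(c(-1) - 50677)*(172810 + 320426) = ((-380 - 1*(-1)) - 50677)*(172810 + 320426) = ((-380 + 1) - 50677)*493236 = (-379 - 50677)*493236 = -51056*493236 = -25182657216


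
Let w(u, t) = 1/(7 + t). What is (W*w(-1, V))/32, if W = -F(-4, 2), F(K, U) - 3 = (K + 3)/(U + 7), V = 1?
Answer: -13/1152 ≈ -0.011285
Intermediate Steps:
F(K, U) = 3 + (3 + K)/(7 + U) (F(K, U) = 3 + (K + 3)/(U + 7) = 3 + (3 + K)/(7 + U))
W = -26/9 (W = -(24 - 4 + 3*2)/(7 + 2) = -(24 - 4 + 6)/9 = -26/9 ≈ -2.8889)
(W*w(-1, V))/32 = -26/(9*(7 + 1))/32 = -26/9/8*(1/32) = -26/9*⅛*(1/32) = -13/36*1/32 = -13/1152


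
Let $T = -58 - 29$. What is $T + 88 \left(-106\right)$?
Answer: $-9415$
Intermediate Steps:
$T = -87$
$T + 88 \left(-106\right) = -87 + 88 \left(-106\right) = -87 - 9328 = -9415$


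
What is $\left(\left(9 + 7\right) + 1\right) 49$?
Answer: $833$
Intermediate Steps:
$\left(\left(9 + 7\right) + 1\right) 49 = \left(16 + 1\right) 49 = 17 \cdot 49 = 833$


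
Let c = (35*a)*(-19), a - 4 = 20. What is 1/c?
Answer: -1/15960 ≈ -6.2657e-5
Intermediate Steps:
a = 24 (a = 4 + 20 = 24)
c = -15960 (c = (35*24)*(-19) = 840*(-19) = -15960)
1/c = 1/(-15960) = -1/15960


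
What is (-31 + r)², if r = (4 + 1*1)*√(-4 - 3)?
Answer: 786 - 310*I*√7 ≈ 786.0 - 820.18*I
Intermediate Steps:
r = 5*I*√7 (r = (4 + 1)*√(-7) = 5*(I*√7) = 5*I*√7 ≈ 13.229*I)
(-31 + r)² = (-31 + 5*I*√7)²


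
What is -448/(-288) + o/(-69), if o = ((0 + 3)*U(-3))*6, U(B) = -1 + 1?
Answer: 14/9 ≈ 1.5556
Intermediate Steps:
U(B) = 0
o = 0 (o = ((0 + 3)*0)*6 = (3*0)*6 = 0*6 = 0)
-448/(-288) + o/(-69) = -448/(-288) + 0/(-69) = -448*(-1/288) + 0*(-1/69) = 14/9 + 0 = 14/9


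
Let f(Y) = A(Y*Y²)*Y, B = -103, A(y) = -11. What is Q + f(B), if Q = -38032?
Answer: -36899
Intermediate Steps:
f(Y) = -11*Y
Q + f(B) = -38032 - 11*(-103) = -38032 + 1133 = -36899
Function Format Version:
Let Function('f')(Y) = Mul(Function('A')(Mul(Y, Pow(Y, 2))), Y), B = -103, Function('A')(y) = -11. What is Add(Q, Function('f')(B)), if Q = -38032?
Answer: -36899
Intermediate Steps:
Function('f')(Y) = Mul(-11, Y)
Add(Q, Function('f')(B)) = Add(-38032, Mul(-11, -103)) = Add(-38032, 1133) = -36899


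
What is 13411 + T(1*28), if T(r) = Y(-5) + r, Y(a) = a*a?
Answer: 13464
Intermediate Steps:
Y(a) = a²
T(r) = 25 + r (T(r) = (-5)² + r = 25 + r)
13411 + T(1*28) = 13411 + (25 + 1*28) = 13411 + (25 + 28) = 13411 + 53 = 13464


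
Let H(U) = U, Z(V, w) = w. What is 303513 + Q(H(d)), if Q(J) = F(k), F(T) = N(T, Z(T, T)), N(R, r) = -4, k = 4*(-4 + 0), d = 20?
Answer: 303509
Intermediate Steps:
k = -16 (k = 4*(-4) = -16)
F(T) = -4
Q(J) = -4
303513 + Q(H(d)) = 303513 - 4 = 303509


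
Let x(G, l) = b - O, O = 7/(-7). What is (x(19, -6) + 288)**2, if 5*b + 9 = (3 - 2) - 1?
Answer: 2062096/25 ≈ 82484.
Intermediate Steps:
O = -1 (O = 7*(-1/7) = -1)
b = -9/5 (b = -9/5 + ((3 - 2) - 1)/5 = -9/5 + (1 - 1)/5 = -9/5 + (1/5)*0 = -9/5 + 0 = -9/5 ≈ -1.8000)
x(G, l) = -4/5 (x(G, l) = -9/5 - 1*(-1) = -9/5 + 1 = -4/5)
(x(19, -6) + 288)**2 = (-4/5 + 288)**2 = (1436/5)**2 = 2062096/25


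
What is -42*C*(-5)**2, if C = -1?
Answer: 1050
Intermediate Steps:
-42*C*(-5)**2 = -42*(-1)*(-5)**2 = 42*25 = 1050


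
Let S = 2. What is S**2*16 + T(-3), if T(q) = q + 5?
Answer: 66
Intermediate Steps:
T(q) = 5 + q
S**2*16 + T(-3) = 2**2*16 + (5 - 3) = 4*16 + 2 = 64 + 2 = 66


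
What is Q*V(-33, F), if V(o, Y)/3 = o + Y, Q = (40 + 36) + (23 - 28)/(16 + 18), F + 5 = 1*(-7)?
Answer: -348165/34 ≈ -10240.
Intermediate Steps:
F = -12 (F = -5 + 1*(-7) = -5 - 7 = -12)
Q = 2579/34 (Q = 76 - 5/34 = 2579/34 ≈ 75.853)
V(o, Y) = 3*Y + 3*o (V(o, Y) = 3*(o + Y) = 3*(Y + o) = 3*Y + 3*o)
Q*V(-33, F) = 2579*(3*(-12) + 3*(-33))/34 = 2579*(-36 - 99)/34 = (2579/34)*(-135) = -348165/34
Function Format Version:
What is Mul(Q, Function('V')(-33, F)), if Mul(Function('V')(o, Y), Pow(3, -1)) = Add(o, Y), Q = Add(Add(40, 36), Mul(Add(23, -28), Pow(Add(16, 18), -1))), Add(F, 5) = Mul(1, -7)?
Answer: Rational(-348165, 34) ≈ -10240.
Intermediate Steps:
F = -12 (F = Add(-5, Mul(1, -7)) = Add(-5, -7) = -12)
Q = Rational(2579, 34) (Q = Add(76, Mul(-5, Pow(34, -1))) = Add(76, Mul(-5, Rational(1, 34))) = Add(76, Rational(-5, 34)) = Rational(2579, 34) ≈ 75.853)
Function('V')(o, Y) = Add(Mul(3, Y), Mul(3, o)) (Function('V')(o, Y) = Mul(3, Add(o, Y)) = Mul(3, Add(Y, o)) = Add(Mul(3, Y), Mul(3, o)))
Mul(Q, Function('V')(-33, F)) = Mul(Rational(2579, 34), Add(Mul(3, -12), Mul(3, -33))) = Mul(Rational(2579, 34), Add(-36, -99)) = Mul(Rational(2579, 34), -135) = Rational(-348165, 34)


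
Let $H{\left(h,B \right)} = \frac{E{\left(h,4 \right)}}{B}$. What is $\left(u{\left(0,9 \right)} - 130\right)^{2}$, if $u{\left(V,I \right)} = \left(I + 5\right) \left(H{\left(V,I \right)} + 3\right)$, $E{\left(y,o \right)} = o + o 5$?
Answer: $\frac{23104}{9} \approx 2567.1$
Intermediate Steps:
$E{\left(y,o \right)} = 6 o$ ($E{\left(y,o \right)} = o + 5 o = 6 o$)
$H{\left(h,B \right)} = \frac{24}{B}$ ($H{\left(h,B \right)} = \frac{6 \cdot 4}{B} = \frac{24}{B}$)
$u{\left(V,I \right)} = \left(3 + \frac{24}{I}\right) \left(5 + I\right)$ ($u{\left(V,I \right)} = \left(I + 5\right) \left(\frac{24}{I} + 3\right) = \left(5 + I\right) \left(3 + \frac{24}{I}\right) = \left(3 + \frac{24}{I}\right) \left(5 + I\right)$)
$\left(u{\left(0,9 \right)} - 130\right)^{2} = \left(\left(39 + 3 \cdot 9 + \frac{120}{9}\right) - 130\right)^{2} = \left(\left(39 + 27 + 120 \cdot \frac{1}{9}\right) - 130\right)^{2} = \left(\left(39 + 27 + \frac{40}{3}\right) - 130\right)^{2} = \left(\frac{238}{3} - 130\right)^{2} = \left(- \frac{152}{3}\right)^{2} = \frac{23104}{9}$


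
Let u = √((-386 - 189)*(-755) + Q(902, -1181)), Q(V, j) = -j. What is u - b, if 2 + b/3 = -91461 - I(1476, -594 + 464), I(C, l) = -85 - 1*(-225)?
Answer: 274809 + √435306 ≈ 2.7547e+5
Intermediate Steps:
I(C, l) = 140 (I(C, l) = -85 + 225 = 140)
b = -274809 (b = -6 + 3*(-91461 - 1*140) = -6 + 3*(-91461 - 140) = -6 + 3*(-91601) = -6 - 274803 = -274809)
u = √435306 (u = √((-386 - 189)*(-755) - 1*(-1181)) = √(-575*(-755) + 1181) = √(434125 + 1181) = √435306 ≈ 659.78)
u - b = √435306 - 1*(-274809) = √435306 + 274809 = 274809 + √435306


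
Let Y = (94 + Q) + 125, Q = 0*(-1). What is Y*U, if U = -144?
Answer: -31536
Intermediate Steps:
Q = 0
Y = 219 (Y = (94 + 0) + 125 = 94 + 125 = 219)
Y*U = 219*(-144) = -31536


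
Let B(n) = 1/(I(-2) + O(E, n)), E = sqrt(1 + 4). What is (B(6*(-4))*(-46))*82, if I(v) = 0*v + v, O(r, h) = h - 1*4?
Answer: 1886/15 ≈ 125.73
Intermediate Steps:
E = sqrt(5) ≈ 2.2361
O(r, h) = -4 + h (O(r, h) = h - 4 = -4 + h)
I(v) = v (I(v) = 0 + v = v)
B(n) = 1/(-6 + n) (B(n) = 1/(-2 + (-4 + n)) = 1/(-6 + n))
(B(6*(-4))*(-46))*82 = (-46/(-6 + 6*(-4)))*82 = (-46/(-6 - 24))*82 = (-46/(-30))*82 = -1/30*(-46)*82 = (23/15)*82 = 1886/15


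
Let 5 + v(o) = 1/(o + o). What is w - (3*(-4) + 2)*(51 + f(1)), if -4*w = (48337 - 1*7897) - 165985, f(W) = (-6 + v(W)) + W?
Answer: 127205/4 ≈ 31801.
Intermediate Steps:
v(o) = -5 + 1/(2*o) (v(o) = -5 + 1/(o + o) = -5 + 1/(2*o))
f(W) = -11 + W + 1/(2*W) (f(W) = (-6 + (-5 + 1/(2*W))) + W = (-11 + 1/(2*W)) + W = -11 + W + 1/(2*W))
w = 125545/4 (w = -((48337 - 1*7897) - 165985)/4 = -((48337 - 7897) - 165985)/4 = -(40440 - 165985)/4 = -¼*(-125545) = 125545/4 ≈ 31386.)
w - (3*(-4) + 2)*(51 + f(1)) = 125545/4 - (3*(-4) + 2)*(51 + (-11 + 1 + (½)/1)) = 125545/4 - (-12 + 2)*(51 + (-11 + 1 + (½)*1)) = 125545/4 - (-10)*(51 + (-11 + 1 + ½)) = 125545/4 - (-10)*(51 - 19/2) = 125545/4 - (-10)*83/2 = 125545/4 - 1*(-415) = 125545/4 + 415 = 127205/4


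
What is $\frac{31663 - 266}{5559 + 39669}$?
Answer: $\frac{31397}{45228} \approx 0.69419$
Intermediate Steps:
$\frac{31663 - 266}{5559 + 39669} = \frac{31663 - 266}{45228} = 31397 \cdot \frac{1}{45228} = \frac{31397}{45228}$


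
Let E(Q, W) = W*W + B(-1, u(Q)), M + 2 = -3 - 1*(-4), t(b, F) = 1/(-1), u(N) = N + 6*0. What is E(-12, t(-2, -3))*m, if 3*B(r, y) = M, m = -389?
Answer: -778/3 ≈ -259.33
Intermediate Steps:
u(N) = N (u(N) = N + 0 = N)
t(b, F) = -1
M = -1 (M = -2 + (-3 - 1*(-4)) = -2 + (-3 + 4) = -2 + 1 = -1)
B(r, y) = -⅓ (B(r, y) = (⅓)*(-1) = -⅓)
E(Q, W) = -⅓ + W² (E(Q, W) = W*W - ⅓ = W² - ⅓ = -⅓ + W²)
E(-12, t(-2, -3))*m = (-⅓ + (-1)²)*(-389) = (-⅓ + 1)*(-389) = (⅔)*(-389) = -778/3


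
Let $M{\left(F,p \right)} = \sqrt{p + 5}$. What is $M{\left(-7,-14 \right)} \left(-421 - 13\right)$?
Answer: $- 1302 i \approx - 1302.0 i$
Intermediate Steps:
$M{\left(F,p \right)} = \sqrt{5 + p}$
$M{\left(-7,-14 \right)} \left(-421 - 13\right) = \sqrt{5 - 14} \left(-421 - 13\right) = \sqrt{-9} \left(-434\right) = 3 i \left(-434\right) = - 1302 i$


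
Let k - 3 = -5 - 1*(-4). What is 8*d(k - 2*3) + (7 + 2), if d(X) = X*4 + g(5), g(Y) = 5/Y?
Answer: -111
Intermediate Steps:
k = 2 (k = 3 + (-5 - 1*(-4)) = 3 + (-5 + 4) = 3 - 1 = 2)
d(X) = 1 + 4*X (d(X) = X*4 + 5/5 = 4*X + 5*(⅕) = 4*X + 1 = 1 + 4*X)
8*d(k - 2*3) + (7 + 2) = 8*(1 + 4*(2 - 2*3)) + (7 + 2) = 8*(1 + 4*(2 - 6)) + 9 = 8*(1 + 4*(-4)) + 9 = 8*(1 - 16) + 9 = 8*(-15) + 9 = -120 + 9 = -111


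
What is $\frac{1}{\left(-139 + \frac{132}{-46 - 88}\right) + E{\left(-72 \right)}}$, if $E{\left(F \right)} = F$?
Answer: $- \frac{67}{14203} \approx -0.0047173$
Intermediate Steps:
$\frac{1}{\left(-139 + \frac{132}{-46 - 88}\right) + E{\left(-72 \right)}} = \frac{1}{\left(-139 + \frac{132}{-46 - 88}\right) - 72} = \frac{1}{\left(-139 + \frac{132}{-134}\right) - 72} = \frac{1}{\left(-139 + 132 \left(- \frac{1}{134}\right)\right) - 72} = \frac{1}{\left(-139 - \frac{66}{67}\right) - 72} = \frac{1}{- \frac{9379}{67} - 72} = \frac{1}{- \frac{14203}{67}} = - \frac{67}{14203}$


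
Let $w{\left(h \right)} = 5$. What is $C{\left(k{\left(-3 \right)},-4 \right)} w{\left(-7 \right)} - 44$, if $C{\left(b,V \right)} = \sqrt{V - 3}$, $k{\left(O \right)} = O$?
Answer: $-44 + 5 i \sqrt{7} \approx -44.0 + 13.229 i$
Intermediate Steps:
$C{\left(b,V \right)} = \sqrt{-3 + V}$
$C{\left(k{\left(-3 \right)},-4 \right)} w{\left(-7 \right)} - 44 = \sqrt{-3 - 4} \cdot 5 - 44 = \sqrt{-7} \cdot 5 - 44 = i \sqrt{7} \cdot 5 - 44 = 5 i \sqrt{7} - 44 = -44 + 5 i \sqrt{7}$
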